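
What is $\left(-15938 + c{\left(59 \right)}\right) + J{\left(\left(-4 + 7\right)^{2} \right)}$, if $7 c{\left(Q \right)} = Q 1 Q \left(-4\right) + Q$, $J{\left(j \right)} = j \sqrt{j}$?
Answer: $- \frac{125242}{7} \approx -17892.0$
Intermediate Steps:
$J{\left(j \right)} = j^{\frac{3}{2}}$
$c{\left(Q \right)} = - \frac{4 Q^{2}}{7} + \frac{Q}{7}$ ($c{\left(Q \right)} = \frac{Q 1 Q \left(-4\right) + Q}{7} = \frac{Q Q \left(-4\right) + Q}{7} = \frac{Q \left(- 4 Q\right) + Q}{7} = \frac{- 4 Q^{2} + Q}{7} = \frac{Q - 4 Q^{2}}{7} = - \frac{4 Q^{2}}{7} + \frac{Q}{7}$)
$\left(-15938 + c{\left(59 \right)}\right) + J{\left(\left(-4 + 7\right)^{2} \right)} = \left(-15938 + \frac{1}{7} \cdot 59 \left(1 - 236\right)\right) + \left(\left(-4 + 7\right)^{2}\right)^{\frac{3}{2}} = \left(-15938 + \frac{1}{7} \cdot 59 \left(1 - 236\right)\right) + \left(3^{2}\right)^{\frac{3}{2}} = \left(-15938 + \frac{1}{7} \cdot 59 \left(-235\right)\right) + 9^{\frac{3}{2}} = \left(-15938 - \frac{13865}{7}\right) + 27 = - \frac{125431}{7} + 27 = - \frac{125242}{7}$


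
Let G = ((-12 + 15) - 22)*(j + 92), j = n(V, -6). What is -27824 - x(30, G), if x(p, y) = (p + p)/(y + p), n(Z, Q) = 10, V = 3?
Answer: -4424011/159 ≈ -27824.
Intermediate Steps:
j = 10
G = -1938 (G = ((-12 + 15) - 22)*(10 + 92) = (3 - 22)*102 = -19*102 = -1938)
x(p, y) = 2*p/(p + y) (x(p, y) = (2*p)/(p + y) = 2*p/(p + y))
-27824 - x(30, G) = -27824 - 2*30/(30 - 1938) = -27824 - 2*30/(-1908) = -27824 - 2*30*(-1)/1908 = -27824 - 1*(-5/159) = -27824 + 5/159 = -4424011/159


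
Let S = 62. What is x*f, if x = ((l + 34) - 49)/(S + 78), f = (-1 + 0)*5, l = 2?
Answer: 13/28 ≈ 0.46429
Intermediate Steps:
f = -5 (f = -1*5 = -5)
x = -13/140 (x = ((2 + 34) - 49)/(62 + 78) = (36 - 49)/140 = -13*1/140 = -13/140 ≈ -0.092857)
x*f = -13/140*(-5) = 13/28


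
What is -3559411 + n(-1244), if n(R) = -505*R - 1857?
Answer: -2933048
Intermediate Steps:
n(R) = -1857 - 505*R
-3559411 + n(-1244) = -3559411 + (-1857 - 505*(-1244)) = -3559411 + (-1857 + 628220) = -3559411 + 626363 = -2933048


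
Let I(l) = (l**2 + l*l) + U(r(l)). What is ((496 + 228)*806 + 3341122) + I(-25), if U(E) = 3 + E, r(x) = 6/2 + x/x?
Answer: 3925923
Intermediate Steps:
r(x) = 4 (r(x) = 6*(1/2) + 1 = 3 + 1 = 4)
I(l) = 7 + 2*l**2 (I(l) = (l**2 + l*l) + (3 + 4) = (l**2 + l**2) + 7 = 2*l**2 + 7 = 7 + 2*l**2)
((496 + 228)*806 + 3341122) + I(-25) = ((496 + 228)*806 + 3341122) + (7 + 2*(-25)**2) = (724*806 + 3341122) + (7 + 2*625) = (583544 + 3341122) + (7 + 1250) = 3924666 + 1257 = 3925923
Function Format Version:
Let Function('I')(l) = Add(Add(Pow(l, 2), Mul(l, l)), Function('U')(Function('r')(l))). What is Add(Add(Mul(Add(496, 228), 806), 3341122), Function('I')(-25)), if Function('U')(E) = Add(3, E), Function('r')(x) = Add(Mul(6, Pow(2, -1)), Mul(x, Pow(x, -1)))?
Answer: 3925923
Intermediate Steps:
Function('r')(x) = 4 (Function('r')(x) = Add(Mul(6, Rational(1, 2)), 1) = Add(3, 1) = 4)
Function('I')(l) = Add(7, Mul(2, Pow(l, 2))) (Function('I')(l) = Add(Add(Pow(l, 2), Mul(l, l)), Add(3, 4)) = Add(Add(Pow(l, 2), Pow(l, 2)), 7) = Add(Mul(2, Pow(l, 2)), 7) = Add(7, Mul(2, Pow(l, 2))))
Add(Add(Mul(Add(496, 228), 806), 3341122), Function('I')(-25)) = Add(Add(Mul(Add(496, 228), 806), 3341122), Add(7, Mul(2, Pow(-25, 2)))) = Add(Add(Mul(724, 806), 3341122), Add(7, Mul(2, 625))) = Add(Add(583544, 3341122), Add(7, 1250)) = Add(3924666, 1257) = 3925923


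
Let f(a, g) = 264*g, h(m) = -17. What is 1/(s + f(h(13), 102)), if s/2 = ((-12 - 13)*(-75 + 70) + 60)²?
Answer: 1/95378 ≈ 1.0485e-5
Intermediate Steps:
s = 68450 (s = 2*((-12 - 13)*(-75 + 70) + 60)² = 2*(-25*(-5) + 60)² = 2*(125 + 60)² = 2*185² = 2*34225 = 68450)
1/(s + f(h(13), 102)) = 1/(68450 + 264*102) = 1/(68450 + 26928) = 1/95378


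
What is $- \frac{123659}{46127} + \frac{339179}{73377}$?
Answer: $\frac{6571583290}{3384660879} \approx 1.9416$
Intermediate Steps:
$- \frac{123659}{46127} + \frac{339179}{73377} = \frac{6571583290}{3384660879}$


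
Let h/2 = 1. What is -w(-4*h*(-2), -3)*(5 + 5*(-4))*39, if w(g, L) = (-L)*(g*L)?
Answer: -84240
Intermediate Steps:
h = 2 (h = 2*1 = 2)
w(g, L) = -g*L² (w(g, L) = (-L)*(L*g) = -g*L²)
-w(-4*h*(-2), -3)*(5 + 5*(-4))*39 = -(-1*-4*2*(-2)*(-3)²)*(5 + 5*(-4))*39 = -(-1*(-8*(-2))*9)*(5 - 20)*39 = --1*16*9*(-15)*39 = -(-144*(-15))*39 = -2160*39 = -1*84240 = -84240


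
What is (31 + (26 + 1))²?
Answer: 3364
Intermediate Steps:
(31 + (26 + 1))² = (31 + 27)² = 58² = 3364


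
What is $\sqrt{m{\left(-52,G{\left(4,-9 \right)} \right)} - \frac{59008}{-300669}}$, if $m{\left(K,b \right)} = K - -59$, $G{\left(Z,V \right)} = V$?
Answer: $\frac{\sqrt{650554809279}}{300669} \approx 2.6826$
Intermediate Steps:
$m{\left(K,b \right)} = 59 + K$ ($m{\left(K,b \right)} = K + 59 = 59 + K$)
$\sqrt{m{\left(-52,G{\left(4,-9 \right)} \right)} - \frac{59008}{-300669}} = \sqrt{\left(59 - 52\right) - \frac{59008}{-300669}} = \sqrt{7 - - \frac{59008}{300669}} = \sqrt{7 + \frac{59008}{300669}} = \sqrt{\frac{2163691}{300669}} = \frac{\sqrt{650554809279}}{300669}$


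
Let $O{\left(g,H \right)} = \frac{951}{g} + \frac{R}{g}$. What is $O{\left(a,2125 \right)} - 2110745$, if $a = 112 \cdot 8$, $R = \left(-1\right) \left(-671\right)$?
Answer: $- \frac{945612949}{448} \approx -2.1107 \cdot 10^{6}$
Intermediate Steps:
$R = 671$
$a = 896$
$O{\left(g,H \right)} = \frac{1622}{g}$ ($O{\left(g,H \right)} = \frac{951}{g} + \frac{671}{g} = \frac{1622}{g}$)
$O{\left(a,2125 \right)} - 2110745 = \frac{1622}{896} - 2110745 = 1622 \cdot \frac{1}{896} - 2110745 = \frac{811}{448} - 2110745 = - \frac{945612949}{448}$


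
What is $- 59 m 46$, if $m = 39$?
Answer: $-105846$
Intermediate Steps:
$- 59 m 46 = \left(-59\right) 39 \cdot 46 = \left(-2301\right) 46 = -105846$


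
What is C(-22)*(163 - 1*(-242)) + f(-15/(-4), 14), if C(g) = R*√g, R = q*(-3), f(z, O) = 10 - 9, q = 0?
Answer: 1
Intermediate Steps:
f(z, O) = 1
R = 0 (R = 0*(-3) = 0)
C(g) = 0 (C(g) = 0*√g = 0)
C(-22)*(163 - 1*(-242)) + f(-15/(-4), 14) = 0*(163 - 1*(-242)) + 1 = 0*(163 + 242) + 1 = 0*405 + 1 = 0 + 1 = 1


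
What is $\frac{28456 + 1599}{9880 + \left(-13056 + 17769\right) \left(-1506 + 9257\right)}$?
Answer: $\frac{30055}{36540343} \approx 0.00082252$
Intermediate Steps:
$\frac{28456 + 1599}{9880 + \left(-13056 + 17769\right) \left(-1506 + 9257\right)} = \frac{30055}{9880 + 4713 \cdot 7751} = \frac{30055}{9880 + 36530463} = \frac{30055}{36540343}$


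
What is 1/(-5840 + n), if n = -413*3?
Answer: -1/7079 ≈ -0.00014126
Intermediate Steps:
n = -1239
1/(-5840 + n) = 1/(-5840 - 1239) = 1/(-7079) = -1/7079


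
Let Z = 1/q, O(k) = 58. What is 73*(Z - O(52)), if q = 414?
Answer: -1752803/414 ≈ -4233.8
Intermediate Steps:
Z = 1/414 ≈ 0.0024155
73*(Z - O(52)) = 73*(1/414 - 1*58) = 73*(1/414 - 58) = 73*(-24011/414) = -1752803/414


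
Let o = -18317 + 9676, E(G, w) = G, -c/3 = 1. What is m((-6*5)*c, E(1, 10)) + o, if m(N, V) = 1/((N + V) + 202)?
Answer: -2531812/293 ≈ -8641.0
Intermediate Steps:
c = -3 (c = -3*1 = -3)
o = -8641
m(N, V) = 1/(202 + N + V)
m((-6*5)*c, E(1, 10)) + o = 1/(202 - 6*5*(-3) + 1) - 8641 = 1/(202 - 30*(-3) + 1) - 8641 = 1/(202 + 90 + 1) - 8641 = 1/293 - 8641 = -2531812/293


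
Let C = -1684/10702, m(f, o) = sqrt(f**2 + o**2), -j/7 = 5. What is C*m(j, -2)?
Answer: -842*sqrt(1229)/5351 ≈ -5.5164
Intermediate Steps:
j = -35 (j = -7*5 = -35)
C = -842/5351 (C = -1684*1/10702 = -842/5351 ≈ -0.15735)
C*m(j, -2) = -842*sqrt((-35)**2 + (-2)**2)/5351 = -842*sqrt(1225 + 4)/5351 = -842*sqrt(1229)/5351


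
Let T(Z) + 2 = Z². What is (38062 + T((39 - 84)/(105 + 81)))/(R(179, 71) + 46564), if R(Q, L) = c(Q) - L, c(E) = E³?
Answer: 146302865/22225362208 ≈ 0.0065827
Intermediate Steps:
R(Q, L) = Q³ - L
T(Z) = -2 + Z²
(38062 + T((39 - 84)/(105 + 81)))/(R(179, 71) + 46564) = (38062 + (-2 + ((39 - 84)/(105 + 81))²))/((179³ - 1*71) + 46564) = (38062 + (-2 + (-45/186)²))/((5735339 - 71) + 46564) = (38062 + (-2 + (-45*1/186)²))/(5735268 + 46564) = (38062 + (-2 + (-15/62)²))/5781832 = (38062 + (-2 + 225/3844))*(1/5781832) = (38062 - 7463/3844)*(1/5781832) = (146302865/3844)*(1/5781832) = 146302865/22225362208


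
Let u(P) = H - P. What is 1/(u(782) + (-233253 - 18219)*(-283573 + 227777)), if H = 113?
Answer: 1/14031131043 ≈ 7.1270e-11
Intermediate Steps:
u(P) = 113 - P
1/(u(782) + (-233253 - 18219)*(-283573 + 227777)) = 1/((113 - 1*782) + (-233253 - 18219)*(-283573 + 227777)) = 1/((113 - 782) - 251472*(-55796)) = 1/(-669 + 14031131712) = 1/14031131043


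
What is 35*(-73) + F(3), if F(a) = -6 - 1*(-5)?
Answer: -2556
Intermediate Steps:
F(a) = -1 (F(a) = -6 + 5 = -1)
35*(-73) + F(3) = 35*(-73) - 1 = -2555 - 1 = -2556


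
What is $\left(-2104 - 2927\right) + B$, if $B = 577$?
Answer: $-4454$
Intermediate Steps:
$\left(-2104 - 2927\right) + B = \left(-2104 - 2927\right) + 577 = -5031 + 577 = -4454$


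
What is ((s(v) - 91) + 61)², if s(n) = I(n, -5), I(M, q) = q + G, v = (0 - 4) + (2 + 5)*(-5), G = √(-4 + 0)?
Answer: 1221 - 140*I ≈ 1221.0 - 140.0*I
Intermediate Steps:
G = 2*I (G = √(-4) = 2*I ≈ 2.0*I)
v = -39 (v = -4 + 7*(-5) = -4 - 35 = -39)
I(M, q) = q + 2*I
s(n) = -5 + 2*I
((s(v) - 91) + 61)² = (((-5 + 2*I) - 91) + 61)² = ((-96 + 2*I) + 61)² = (-35 + 2*I)²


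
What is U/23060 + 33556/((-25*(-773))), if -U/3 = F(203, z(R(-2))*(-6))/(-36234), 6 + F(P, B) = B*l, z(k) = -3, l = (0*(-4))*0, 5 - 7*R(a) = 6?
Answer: 311532423671/179412449700 ≈ 1.7364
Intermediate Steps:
R(a) = -⅐ (R(a) = 5/7 - ⅐*6 = 5/7 - 6/7 = -⅐)
l = 0 (l = 0*0 = 0)
F(P, B) = -6 (F(P, B) = -6 + B*0 = -6 + 0 = -6)
U = -1/2013 (U = -(-18)/(-36234) = -(-18)*(-1)/36234 = -3*1/6039 = -1/2013 ≈ -0.00049677)
U/23060 + 33556/((-25*(-773))) = -1/2013/23060 + 33556/((-25*(-773))) = -1/2013*1/23060 + 33556/19325 = -1/46419780 + 33556*(1/19325) = -1/46419780 + 33556/19325 = 311532423671/179412449700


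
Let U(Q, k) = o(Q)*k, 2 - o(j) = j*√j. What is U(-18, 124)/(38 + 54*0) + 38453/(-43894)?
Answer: 4712249/833986 + 3348*I*√2/19 ≈ 5.6503 + 249.2*I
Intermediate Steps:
o(j) = 2 - j^(3/2) (o(j) = 2 - j*√j = 2 - j^(3/2))
U(Q, k) = k*(2 - Q^(3/2)) (U(Q, k) = (2 - Q^(3/2))*k = k*(2 - Q^(3/2)))
U(-18, 124)/(38 + 54*0) + 38453/(-43894) = (124*(2 - (-18)^(3/2)))/(38 + 54*0) + 38453/(-43894) = (124*(2 - (-54)*I*√2))/(38 + 0) + 38453*(-1/43894) = (124*(2 + 54*I*√2))/38 - 38453/43894 = (248 + 6696*I*√2)*(1/38) - 38453/43894 = (124/19 + 3348*I*√2/19) - 38453/43894 = 4712249/833986 + 3348*I*√2/19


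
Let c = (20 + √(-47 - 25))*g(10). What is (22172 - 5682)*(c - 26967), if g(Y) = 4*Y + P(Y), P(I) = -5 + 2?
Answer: -432483230 + 3660780*I*√2 ≈ -4.3248e+8 + 5.1771e+6*I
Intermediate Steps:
P(I) = -3
g(Y) = -3 + 4*Y (g(Y) = 4*Y - 3 = -3 + 4*Y)
c = 740 + 222*I*√2 (c = (20 + √(-47 - 25))*(-3 + 4*10) = (20 + √(-72))*(-3 + 40) = (20 + 6*I*√2)*37 = 740 + 222*I*√2 ≈ 740.0 + 313.96*I)
(22172 - 5682)*(c - 26967) = (22172 - 5682)*((740 + 222*I*√2) - 26967) = 16490*(-26227 + 222*I*√2) = -432483230 + 3660780*I*√2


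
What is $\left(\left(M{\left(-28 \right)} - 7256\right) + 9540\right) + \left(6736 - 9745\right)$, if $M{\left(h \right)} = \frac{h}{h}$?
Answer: $-724$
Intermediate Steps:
$M{\left(h \right)} = 1$
$\left(\left(M{\left(-28 \right)} - 7256\right) + 9540\right) + \left(6736 - 9745\right) = \left(\left(1 - 7256\right) + 9540\right) + \left(6736 - 9745\right) = \left(-7255 + 9540\right) + \left(6736 - 9745\right) = 2285 - 3009 = -724$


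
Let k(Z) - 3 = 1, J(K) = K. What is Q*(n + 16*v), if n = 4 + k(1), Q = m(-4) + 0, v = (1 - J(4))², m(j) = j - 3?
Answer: -1064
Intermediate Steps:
k(Z) = 4 (k(Z) = 3 + 1 = 4)
m(j) = -3 + j
v = 9 (v = (1 - 1*4)² = (1 - 4)² = (-3)² = 9)
Q = -7 (Q = (-3 - 4) + 0 = -7 + 0 = -7)
n = 8 (n = 4 + 4 = 8)
Q*(n + 16*v) = -7*(8 + 16*9) = -7*(8 + 144) = -7*152 = -1064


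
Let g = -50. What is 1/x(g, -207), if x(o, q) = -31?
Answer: -1/31 ≈ -0.032258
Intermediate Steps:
1/x(g, -207) = 1/(-31) = -1/31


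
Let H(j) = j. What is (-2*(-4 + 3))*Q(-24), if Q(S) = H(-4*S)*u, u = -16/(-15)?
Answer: 1024/5 ≈ 204.80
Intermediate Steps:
u = 16/15 (u = -16*(-1/15) = 16/15 ≈ 1.0667)
Q(S) = -64*S/15 (Q(S) = -4*S*(16/15) = -64*S/15)
(-2*(-4 + 3))*Q(-24) = (-2*(-4 + 3))*(-64/15*(-24)) = -2*(-1)*(512/5) = 2*(512/5) = 1024/5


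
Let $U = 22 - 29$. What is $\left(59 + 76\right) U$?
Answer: $-945$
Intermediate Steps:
$U = -7$ ($U = 22 - 29 = -7$)
$\left(59 + 76\right) U = \left(59 + 76\right) \left(-7\right) = 135 \left(-7\right) = -945$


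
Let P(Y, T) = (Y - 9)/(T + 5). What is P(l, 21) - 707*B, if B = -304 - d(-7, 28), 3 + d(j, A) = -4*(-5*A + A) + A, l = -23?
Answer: 7141391/13 ≈ 5.4934e+5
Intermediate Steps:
d(j, A) = -3 + 17*A (d(j, A) = -3 + (-4*(-5*A + A) + A) = -3 + (-(-16)*A + A) = -3 + (16*A + A) = -3 + 17*A)
P(Y, T) = (-9 + Y)/(5 + T)
B = -777 (B = -304 - (-3 + 17*28) = -304 - (-3 + 476) = -304 - 1*473 = -304 - 473 = -777)
P(l, 21) - 707*B = (-9 - 23)/(5 + 21) - 707*(-777) = -32/26 + 549339 = (1/26)*(-32) + 549339 = -16/13 + 549339 = 7141391/13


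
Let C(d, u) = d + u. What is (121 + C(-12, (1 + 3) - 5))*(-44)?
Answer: -4752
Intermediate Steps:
(121 + C(-12, (1 + 3) - 5))*(-44) = (121 + (-12 + ((1 + 3) - 5)))*(-44) = (121 + (-12 + (4 - 5)))*(-44) = (121 + (-12 - 1))*(-44) = (121 - 13)*(-44) = 108*(-44) = -4752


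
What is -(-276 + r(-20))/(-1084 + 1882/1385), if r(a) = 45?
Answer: -319935/1499458 ≈ -0.21337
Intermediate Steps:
-(-276 + r(-20))/(-1084 + 1882/1385) = -(-276 + 45)/(-1084 + 1882/1385) = -(-231)/(-1084 + 1882*(1/1385)) = -(-231)/(-1084 + 1882/1385) = -(-231)/(-1499458/1385) = -(-231)*(-1385)/1499458 = -1*319935/1499458 = -319935/1499458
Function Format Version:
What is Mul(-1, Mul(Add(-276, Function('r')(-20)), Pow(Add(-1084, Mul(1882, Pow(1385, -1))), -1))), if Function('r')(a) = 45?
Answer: Rational(-319935, 1499458) ≈ -0.21337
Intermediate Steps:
Mul(-1, Mul(Add(-276, Function('r')(-20)), Pow(Add(-1084, Mul(1882, Pow(1385, -1))), -1))) = Mul(-1, Mul(Add(-276, 45), Pow(Add(-1084, Mul(1882, Pow(1385, -1))), -1))) = Mul(-1, Mul(-231, Pow(Add(-1084, Mul(1882, Rational(1, 1385))), -1))) = Mul(-1, Mul(-231, Pow(Add(-1084, Rational(1882, 1385)), -1))) = Mul(-1, Mul(-231, Pow(Rational(-1499458, 1385), -1))) = Mul(-1, Mul(-231, Rational(-1385, 1499458))) = Mul(-1, Rational(319935, 1499458)) = Rational(-319935, 1499458)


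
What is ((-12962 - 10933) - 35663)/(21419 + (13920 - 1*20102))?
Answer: -59558/15237 ≈ -3.9088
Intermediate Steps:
((-12962 - 10933) - 35663)/(21419 + (13920 - 1*20102)) = (-23895 - 35663)/(21419 + (13920 - 20102)) = -59558/(21419 - 6182) = -59558/15237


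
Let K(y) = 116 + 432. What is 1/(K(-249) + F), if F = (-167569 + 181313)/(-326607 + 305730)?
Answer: 20877/11426852 ≈ 0.0018270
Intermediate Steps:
K(y) = 548
F = -13744/20877 (F = 13744/(-20877) = 13744*(-1/20877) = -13744/20877 ≈ -0.65833)
1/(K(-249) + F) = 1/(548 - 13744/20877) = 1/(11426852/20877) = 20877/11426852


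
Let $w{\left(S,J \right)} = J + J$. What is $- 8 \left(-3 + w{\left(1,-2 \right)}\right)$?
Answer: $56$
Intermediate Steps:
$w{\left(S,J \right)} = 2 J$
$- 8 \left(-3 + w{\left(1,-2 \right)}\right) = - 8 \left(-3 + 2 \left(-2\right)\right) = - 8 \left(-3 - 4\right) = \left(-8\right) \left(-7\right) = 56$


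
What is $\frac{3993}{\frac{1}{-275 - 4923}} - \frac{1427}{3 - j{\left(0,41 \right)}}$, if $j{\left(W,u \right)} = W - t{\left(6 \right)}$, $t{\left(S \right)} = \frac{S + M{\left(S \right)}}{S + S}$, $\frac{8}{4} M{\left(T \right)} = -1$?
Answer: $- \frac{1722750210}{83} \approx -2.0756 \cdot 10^{7}$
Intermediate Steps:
$M{\left(T \right)} = - \frac{1}{2}$ ($M{\left(T \right)} = \frac{1}{2} \left(-1\right) = - \frac{1}{2}$)
$t{\left(S \right)} = \frac{- \frac{1}{2} + S}{2 S}$ ($t{\left(S \right)} = \frac{S - \frac{1}{2}}{S + S} = \frac{- \frac{1}{2} + S}{2 S}$)
$j{\left(W,u \right)} = - \frac{11}{24} + W$ ($j{\left(W,u \right)} = W - \frac{-1 + 2 \cdot 6}{4 \cdot 6} = W - \frac{1}{4} \cdot \frac{1}{6} \left(-1 + 12\right) = W - \frac{1}{4} \cdot \frac{1}{6} \cdot 11 = W - \frac{11}{24} = - \frac{11}{24} + W$)
$\frac{3993}{\frac{1}{-275 - 4923}} - \frac{1427}{3 - j{\left(0,41 \right)}} = \frac{3993}{\frac{1}{-275 - 4923}} - \frac{1427}{3 - \left(- \frac{11}{24} + 0\right)} = \frac{3993}{\frac{1}{-5198}} - \frac{1427}{3 - - \frac{11}{24}} = \frac{3993}{- \frac{1}{5198}} - \frac{1427}{3 + \frac{11}{24}} = 3993 \left(-5198\right) - \frac{1427}{\frac{83}{24}} = -20755614 - \frac{34248}{83} = - \frac{1722750210}{83}$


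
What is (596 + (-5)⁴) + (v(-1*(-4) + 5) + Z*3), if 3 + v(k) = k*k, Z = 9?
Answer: 1326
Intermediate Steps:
v(k) = -3 + k² (v(k) = -3 + k*k = -3 + k²)
(596 + (-5)⁴) + (v(-1*(-4) + 5) + Z*3) = (596 + (-5)⁴) + ((-3 + (-1*(-4) + 5)²) + 9*3) = (596 + 625) + ((-3 + (4 + 5)²) + 27) = 1221 + ((-3 + 9²) + 27) = 1221 + ((-3 + 81) + 27) = 1221 + (78 + 27) = 1221 + 105 = 1326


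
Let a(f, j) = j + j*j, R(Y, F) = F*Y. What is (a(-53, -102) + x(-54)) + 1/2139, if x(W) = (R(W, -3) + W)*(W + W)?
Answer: -2913317/2139 ≈ -1362.0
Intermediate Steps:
x(W) = -4*W² (x(W) = (-3*W + W)*(W + W) = (-2*W)*(2*W) = -4*W²)
a(f, j) = j + j²
(a(-53, -102) + x(-54)) + 1/2139 = (-102*(1 - 102) - 4*(-54)²) + 1/2139 = (-102*(-101) - 4*2916) + 1/2139 = (10302 - 11664) + 1/2139 = -1362 + 1/2139 = -2913317/2139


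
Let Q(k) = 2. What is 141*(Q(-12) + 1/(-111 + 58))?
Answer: 14805/53 ≈ 279.34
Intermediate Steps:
141*(Q(-12) + 1/(-111 + 58)) = 141*(2 + 1/(-111 + 58)) = 141*(2 + 1/(-53)) = 141*(2 - 1/53) = 141*(105/53) = 14805/53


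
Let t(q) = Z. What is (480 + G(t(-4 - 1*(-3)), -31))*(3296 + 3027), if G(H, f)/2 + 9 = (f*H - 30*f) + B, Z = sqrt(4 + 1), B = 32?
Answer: 15086678 - 392026*sqrt(5) ≈ 1.4210e+7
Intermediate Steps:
Z = sqrt(5) ≈ 2.2361
t(q) = sqrt(5)
G(H, f) = 46 - 60*f + 2*H*f (G(H, f) = -18 + 2*((f*H - 30*f) + 32) = -18 + 2*((H*f - 30*f) + 32) = -18 + 2*((-30*f + H*f) + 32) = -18 + 2*(32 - 30*f + H*f) = -18 + (64 - 60*f + 2*H*f) = 46 - 60*f + 2*H*f)
(480 + G(t(-4 - 1*(-3)), -31))*(3296 + 3027) = (480 + (46 - 60*(-31) + 2*sqrt(5)*(-31)))*(3296 + 3027) = (480 + (46 + 1860 - 62*sqrt(5)))*6323 = (480 + (1906 - 62*sqrt(5)))*6323 = (2386 - 62*sqrt(5))*6323 = 15086678 - 392026*sqrt(5)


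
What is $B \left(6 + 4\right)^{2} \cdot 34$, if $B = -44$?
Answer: $-149600$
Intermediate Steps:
$B \left(6 + 4\right)^{2} \cdot 34 = - 44 \left(6 + 4\right)^{2} \cdot 34 = - 44 \cdot 10^{2} \cdot 34 = \left(-44\right) 100 \cdot 34 = \left(-4400\right) 34 = -149600$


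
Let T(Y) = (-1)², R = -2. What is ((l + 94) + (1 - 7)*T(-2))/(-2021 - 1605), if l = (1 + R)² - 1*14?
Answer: -75/3626 ≈ -0.020684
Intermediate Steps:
T(Y) = 1
l = -13 (l = (1 - 2)² - 1*14 = (-1)² - 14 = 1 - 14 = -13)
((l + 94) + (1 - 7)*T(-2))/(-2021 - 1605) = ((-13 + 94) + (1 - 7)*1)/(-2021 - 1605) = (81 - 6*1)/(-3626) = -(81 - 6)/3626 = -1/3626*75 = -75/3626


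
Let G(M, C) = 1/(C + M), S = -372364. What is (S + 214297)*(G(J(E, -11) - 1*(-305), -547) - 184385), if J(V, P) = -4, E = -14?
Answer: 2389905123879/82 ≈ 2.9145e+10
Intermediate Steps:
(S + 214297)*(G(J(E, -11) - 1*(-305), -547) - 184385) = (-372364 + 214297)*(1/(-547 + (-4 - 1*(-305))) - 184385) = -158067*(1/(-547 + (-4 + 305)) - 184385) = -158067*(1/(-547 + 301) - 184385) = -158067*(1/(-246) - 184385) = -158067*(-1/246 - 184385) = -158067*(-45358711/246) = 2389905123879/82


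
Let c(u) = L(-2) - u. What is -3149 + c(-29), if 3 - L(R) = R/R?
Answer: -3118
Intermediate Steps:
L(R) = 2 (L(R) = 3 - R/R = 3 - 1*1 = 3 - 1 = 2)
c(u) = 2 - u
-3149 + c(-29) = -3149 + (2 - 1*(-29)) = -3149 + (2 + 29) = -3149 + 31 = -3118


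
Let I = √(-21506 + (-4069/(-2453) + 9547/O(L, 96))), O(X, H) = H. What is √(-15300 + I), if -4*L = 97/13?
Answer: √(-13257114868800 + 14718*I*√74187484760334)/29436 ≈ 0.59139 + 123.69*I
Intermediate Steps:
L = -97/52 (L = -97/(4*13) = -¼*97/13 = -97/52 ≈ -1.8654)
I = I*√74187484760334/58872 (I = √(-21506 + (-4069/(-2453) + 9547/96)) = √(-21506 + (-4069*(-1/2453) + 9547*(1/96))) = √(-21506 + (4069/2453 + 9547/96)) = √(-21506 + 23809415/235488) = √(-5040595513/235488) = I*√74187484760334/58872 ≈ 146.3*I)
√(-15300 + I) = √(-15300 + I*√74187484760334/58872)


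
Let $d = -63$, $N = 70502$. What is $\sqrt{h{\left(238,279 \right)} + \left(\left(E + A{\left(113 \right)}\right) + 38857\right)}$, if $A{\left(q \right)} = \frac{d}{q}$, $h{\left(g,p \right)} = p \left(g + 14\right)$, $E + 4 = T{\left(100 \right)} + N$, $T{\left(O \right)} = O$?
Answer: $\frac{2 \sqrt{573846657}}{113} \approx 423.98$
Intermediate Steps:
$E = 70598$ ($E = -4 + \left(100 + 70502\right) = -4 + 70602 = 70598$)
$h{\left(g,p \right)} = p \left(14 + g\right)$
$A{\left(q \right)} = - \frac{63}{q}$
$\sqrt{h{\left(238,279 \right)} + \left(\left(E + A{\left(113 \right)}\right) + 38857\right)} = \sqrt{279 \left(14 + 238\right) + \left(\left(70598 - \frac{63}{113}\right) + 38857\right)} = \sqrt{279 \cdot 252 + \left(\left(70598 - \frac{63}{113}\right) + 38857\right)} = \sqrt{70308 + \left(\left(70598 - \frac{63}{113}\right) + 38857\right)} = \sqrt{70308 + \left(\frac{7977511}{113} + 38857\right)} = \sqrt{70308 + \frac{12368352}{113}} = \sqrt{\frac{20313156}{113}} = \frac{2 \sqrt{573846657}}{113}$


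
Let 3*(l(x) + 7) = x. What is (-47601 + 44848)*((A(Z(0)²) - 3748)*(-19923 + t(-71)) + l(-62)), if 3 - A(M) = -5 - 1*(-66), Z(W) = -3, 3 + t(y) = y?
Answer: -628580550239/3 ≈ -2.0953e+11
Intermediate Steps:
t(y) = -3 + y
l(x) = -7 + x/3
A(M) = -58 (A(M) = 3 - (-5 - 1*(-66)) = 3 - (-5 + 66) = 3 - 1*61 = 3 - 61 = -58)
(-47601 + 44848)*((A(Z(0)²) - 3748)*(-19923 + t(-71)) + l(-62)) = (-47601 + 44848)*((-58 - 3748)*(-19923 + (-3 - 71)) + (-7 + (⅓)*(-62))) = -2753*(-3806*(-19923 - 74) + (-7 - 62/3)) = -2753*(-3806*(-19997) - 83/3) = -2753*(76108582 - 83/3) = -2753*228325663/3 = -628580550239/3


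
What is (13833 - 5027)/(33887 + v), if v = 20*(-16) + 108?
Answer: 8806/33675 ≈ 0.26150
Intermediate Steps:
v = -212 (v = -320 + 108 = -212)
(13833 - 5027)/(33887 + v) = (13833 - 5027)/(33887 - 212) = 8806/33675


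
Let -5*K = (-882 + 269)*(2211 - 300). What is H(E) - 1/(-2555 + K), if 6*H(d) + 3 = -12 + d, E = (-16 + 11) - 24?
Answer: -25490711/3476004 ≈ -7.3333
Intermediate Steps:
K = 1171443/5 (K = -(-882 + 269)*(2211 - 300)/5 = -(-613)*1911/5 = -⅕*(-1171443) = 1171443/5 ≈ 2.3429e+5)
E = -29 (E = -5 - 24 = -29)
H(d) = -5/2 + d/6 (H(d) = -½ + (-12 + d)/6 = -½ + (-2 + d/6) = -5/2 + d/6)
H(E) - 1/(-2555 + K) = (-5/2 + (⅙)*(-29)) - 1/(-2555 + 1171443/5) = (-5/2 - 29/6) - 1/1158668/5 = -22/3 - 1*5/1158668 = -22/3 - 5/1158668 = -25490711/3476004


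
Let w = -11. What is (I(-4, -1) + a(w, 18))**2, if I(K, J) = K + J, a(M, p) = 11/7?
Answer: 576/49 ≈ 11.755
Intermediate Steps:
a(M, p) = 11/7 (a(M, p) = 11*(1/7) = 11/7)
I(K, J) = J + K
(I(-4, -1) + a(w, 18))**2 = ((-1 - 4) + 11/7)**2 = (-5 + 11/7)**2 = (-24/7)**2 = 576/49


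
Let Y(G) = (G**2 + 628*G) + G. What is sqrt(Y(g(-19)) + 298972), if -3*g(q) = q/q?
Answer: 11*sqrt(22222)/3 ≈ 546.59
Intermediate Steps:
g(q) = -1/3 (g(q) = -q/(3*q) = -1/3*1 = -1/3)
Y(G) = G**2 + 629*G
sqrt(Y(g(-19)) + 298972) = sqrt(-(629 - 1/3)/3 + 298972) = sqrt(-1/3*1886/3 + 298972) = sqrt(-1886/9 + 298972) = sqrt(2688862/9) = 11*sqrt(22222)/3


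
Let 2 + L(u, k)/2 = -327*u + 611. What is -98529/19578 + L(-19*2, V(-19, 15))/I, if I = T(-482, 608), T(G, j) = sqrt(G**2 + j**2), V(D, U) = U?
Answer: -32843/6526 + 13035*sqrt(150497)/150497 ≈ 28.568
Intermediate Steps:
L(u, k) = 1218 - 654*u (L(u, k) = -4 + 2*(-327*u + 611) = -4 + 2*(611 - 327*u) = -4 + (1222 - 654*u) = 1218 - 654*u)
I = 2*sqrt(150497) (I = sqrt((-482)**2 + 608**2) = sqrt(232324 + 369664) = sqrt(601988) = 2*sqrt(150497) ≈ 775.88)
-98529/19578 + L(-19*2, V(-19, 15))/I = -98529/19578 + (1218 - (-12426)*2)/((2*sqrt(150497))) = -98529*1/19578 + (1218 - 654*(-38))*(sqrt(150497)/300994) = -32843/6526 + (1218 + 24852)*(sqrt(150497)/300994) = -32843/6526 + 26070*(sqrt(150497)/300994) = -32843/6526 + 13035*sqrt(150497)/150497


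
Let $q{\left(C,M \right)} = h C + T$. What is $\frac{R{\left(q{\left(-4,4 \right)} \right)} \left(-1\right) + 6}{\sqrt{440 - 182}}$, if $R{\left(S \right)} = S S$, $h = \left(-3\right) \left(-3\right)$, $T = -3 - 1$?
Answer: $- \frac{797 \sqrt{258}}{129} \approx -99.238$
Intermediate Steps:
$T = -4$
$h = 9$
$q{\left(C,M \right)} = -4 + 9 C$ ($q{\left(C,M \right)} = 9 C - 4 = -4 + 9 C$)
$R{\left(S \right)} = S^{2}$
$\frac{R{\left(q{\left(-4,4 \right)} \right)} \left(-1\right) + 6}{\sqrt{440 - 182}} = \frac{\left(-4 + 9 \left(-4\right)\right)^{2} \left(-1\right) + 6}{\sqrt{440 - 182}} = \frac{\left(-4 - 36\right)^{2} \left(-1\right) + 6}{\sqrt{258}} = \left(\left(-40\right)^{2} \left(-1\right) + 6\right) \frac{\sqrt{258}}{258} = \left(1600 \left(-1\right) + 6\right) \frac{\sqrt{258}}{258} = \left(-1600 + 6\right) \frac{\sqrt{258}}{258} = - 1594 \frac{\sqrt{258}}{258} = - \frac{797 \sqrt{258}}{129}$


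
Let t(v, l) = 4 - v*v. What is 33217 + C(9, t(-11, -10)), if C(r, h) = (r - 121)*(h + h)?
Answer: 59425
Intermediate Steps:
t(v, l) = 4 - v**2
C(r, h) = 2*h*(-121 + r) (C(r, h) = (-121 + r)*(2*h) = 2*h*(-121 + r))
33217 + C(9, t(-11, -10)) = 33217 + 2*(4 - 1*(-11)**2)*(-121 + 9) = 33217 + 2*(4 - 1*121)*(-112) = 33217 + 2*(4 - 121)*(-112) = 33217 + 2*(-117)*(-112) = 33217 + 26208 = 59425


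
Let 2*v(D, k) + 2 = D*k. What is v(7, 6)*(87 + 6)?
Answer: 1860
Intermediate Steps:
v(D, k) = -1 + D*k/2 (v(D, k) = -1 + (D*k)/2 = -1 + D*k/2)
v(7, 6)*(87 + 6) = (-1 + (½)*7*6)*(87 + 6) = (-1 + 21)*93 = 20*93 = 1860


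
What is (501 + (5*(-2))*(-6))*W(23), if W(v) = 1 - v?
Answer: -12342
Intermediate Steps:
(501 + (5*(-2))*(-6))*W(23) = (501 + (5*(-2))*(-6))*(1 - 1*23) = (501 - 10*(-6))*(1 - 23) = (501 + 60)*(-22) = 561*(-22) = -12342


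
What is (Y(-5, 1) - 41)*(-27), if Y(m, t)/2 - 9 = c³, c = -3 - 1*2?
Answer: 7371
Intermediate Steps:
c = -5 (c = -3 - 2 = -5)
Y(m, t) = -232 (Y(m, t) = 18 + 2*(-5)³ = 18 + 2*(-125) = 18 - 250 = -232)
(Y(-5, 1) - 41)*(-27) = (-232 - 41)*(-27) = -273*(-27) = 7371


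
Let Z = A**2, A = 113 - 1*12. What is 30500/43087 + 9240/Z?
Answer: 709254380/439530487 ≈ 1.6137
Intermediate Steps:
A = 101 (A = 113 - 12 = 101)
Z = 10201 (Z = 101**2 = 10201)
30500/43087 + 9240/Z = 30500/43087 + 9240/10201 = 709254380/439530487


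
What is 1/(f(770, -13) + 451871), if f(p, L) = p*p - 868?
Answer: 1/1043903 ≈ 9.5794e-7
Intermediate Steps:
f(p, L) = -868 + p**2 (f(p, L) = p**2 - 868 = -868 + p**2)
1/(f(770, -13) + 451871) = 1/((-868 + 770**2) + 451871) = 1/((-868 + 592900) + 451871) = 1/(592032 + 451871) = 1/1043903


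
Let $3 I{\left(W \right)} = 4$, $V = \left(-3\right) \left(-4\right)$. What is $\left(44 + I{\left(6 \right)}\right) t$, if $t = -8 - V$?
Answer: $- \frac{2720}{3} \approx -906.67$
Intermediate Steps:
$V = 12$
$t = -20$ ($t = -8 - 12 = -20$)
$I{\left(W \right)} = \frac{4}{3}$ ($I{\left(W \right)} = \frac{1}{3} \cdot 4 = \frac{4}{3}$)
$\left(44 + I{\left(6 \right)}\right) t = \left(44 + \frac{4}{3}\right) \left(-20\right) = \frac{136}{3} \left(-20\right) = - \frac{2720}{3}$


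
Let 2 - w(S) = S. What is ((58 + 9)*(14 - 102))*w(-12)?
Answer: -82544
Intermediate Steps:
w(S) = 2 - S
((58 + 9)*(14 - 102))*w(-12) = ((58 + 9)*(14 - 102))*(2 - 1*(-12)) = (67*(-88))*(2 + 12) = -5896*14 = -82544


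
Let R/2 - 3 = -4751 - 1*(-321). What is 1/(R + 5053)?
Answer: -1/3801 ≈ -0.00026309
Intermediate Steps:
R = -8854 (R = 6 + 2*(-4751 - 1*(-321)) = 6 + 2*(-4751 + 321) = 6 + 2*(-4430) = 6 - 8860 = -8854)
1/(R + 5053) = 1/(-8854 + 5053) = 1/(-3801) = -1/3801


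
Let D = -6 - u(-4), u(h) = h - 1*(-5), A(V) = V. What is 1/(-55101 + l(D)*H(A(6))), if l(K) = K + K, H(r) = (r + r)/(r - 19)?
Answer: -13/716145 ≈ -1.8153e-5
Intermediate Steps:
u(h) = 5 + h (u(h) = h + 5 = 5 + h)
H(r) = 2*r/(-19 + r) (H(r) = (2*r)/(-19 + r) = 2*r/(-19 + r))
D = -7 (D = -6 - (5 - 4) = -6 - 1*1 = -6 - 1 = -7)
l(K) = 2*K
1/(-55101 + l(D)*H(A(6))) = 1/(-55101 + (2*(-7))*(2*6/(-19 + 6))) = 1/(-55101 - 28*6/(-13)) = 1/(-55101 - 28*6*(-1)/13) = 1/(-55101 - 14*(-12/13)) = 1/(-55101 + 168/13) = 1/(-716145/13) = -13/716145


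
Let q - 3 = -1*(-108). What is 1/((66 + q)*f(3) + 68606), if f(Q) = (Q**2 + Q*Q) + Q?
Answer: 1/72323 ≈ 1.3827e-5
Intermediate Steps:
f(Q) = Q + 2*Q**2 (f(Q) = (Q**2 + Q**2) + Q = 2*Q**2 + Q = Q + 2*Q**2)
q = 111 (q = 3 - 1*(-108) = 3 + 108 = 111)
1/((66 + q)*f(3) + 68606) = 1/((66 + 111)*(3*(1 + 2*3)) + 68606) = 1/(177*(3*(1 + 6)) + 68606) = 1/(177*(3*7) + 68606) = 1/(177*21 + 68606) = 1/(3717 + 68606) = 1/72323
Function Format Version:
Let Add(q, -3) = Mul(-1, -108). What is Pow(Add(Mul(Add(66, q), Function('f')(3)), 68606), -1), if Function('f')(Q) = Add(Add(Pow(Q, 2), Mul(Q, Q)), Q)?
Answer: Rational(1, 72323) ≈ 1.3827e-5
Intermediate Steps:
Function('f')(Q) = Add(Q, Mul(2, Pow(Q, 2))) (Function('f')(Q) = Add(Add(Pow(Q, 2), Pow(Q, 2)), Q) = Add(Mul(2, Pow(Q, 2)), Q) = Add(Q, Mul(2, Pow(Q, 2))))
q = 111 (q = Add(3, Mul(-1, -108)) = Add(3, 108) = 111)
Pow(Add(Mul(Add(66, q), Function('f')(3)), 68606), -1) = Pow(Add(Mul(Add(66, 111), Mul(3, Add(1, Mul(2, 3)))), 68606), -1) = Pow(Add(Mul(177, Mul(3, Add(1, 6))), 68606), -1) = Pow(Add(Mul(177, Mul(3, 7)), 68606), -1) = Pow(Add(Mul(177, 21), 68606), -1) = Pow(Add(3717, 68606), -1) = Pow(72323, -1) = Rational(1, 72323)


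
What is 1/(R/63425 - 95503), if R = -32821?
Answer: -63425/6057310596 ≈ -1.0471e-5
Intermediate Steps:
1/(R/63425 - 95503) = 1/(-32821/63425 - 95503) = 1/(-6057310596/63425) = -63425/6057310596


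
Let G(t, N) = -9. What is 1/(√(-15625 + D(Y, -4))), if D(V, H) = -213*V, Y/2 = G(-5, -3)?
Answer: -I*√11791/11791 ≈ -0.0092093*I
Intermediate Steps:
Y = -18 (Y = 2*(-9) = -18)
1/(√(-15625 + D(Y, -4))) = 1/(√(-15625 - 213*(-18))) = 1/(√(-15625 + 3834)) = 1/(√(-11791)) = 1/(I*√11791) = -I*√11791/11791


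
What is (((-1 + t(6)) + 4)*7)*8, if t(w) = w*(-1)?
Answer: -168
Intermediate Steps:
t(w) = -w
(((-1 + t(6)) + 4)*7)*8 = (((-1 - 1*6) + 4)*7)*8 = (((-1 - 6) + 4)*7)*8 = ((-7 + 4)*7)*8 = -3*7*8 = -21*8 = -168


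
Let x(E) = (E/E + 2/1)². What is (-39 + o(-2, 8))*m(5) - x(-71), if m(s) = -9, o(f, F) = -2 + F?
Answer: 288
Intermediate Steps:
x(E) = 9 (x(E) = (1 + 2*1)² = (1 + 2)² = 3² = 9)
(-39 + o(-2, 8))*m(5) - x(-71) = (-39 + (-2 + 8))*(-9) - 1*9 = (-39 + 6)*(-9) - 9 = -33*(-9) - 9 = 297 - 9 = 288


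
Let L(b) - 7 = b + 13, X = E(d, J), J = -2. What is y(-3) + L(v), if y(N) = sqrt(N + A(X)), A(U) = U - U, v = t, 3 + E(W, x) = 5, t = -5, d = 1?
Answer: 15 + I*sqrt(3) ≈ 15.0 + 1.732*I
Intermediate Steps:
E(W, x) = 2 (E(W, x) = -3 + 5 = 2)
v = -5
X = 2
L(b) = 20 + b (L(b) = 7 + (b + 13) = 7 + (13 + b) = 20 + b)
A(U) = 0
y(N) = sqrt(N) (y(N) = sqrt(N + 0) = sqrt(N))
y(-3) + L(v) = sqrt(-3) + (20 - 5) = I*sqrt(3) + 15 = 15 + I*sqrt(3)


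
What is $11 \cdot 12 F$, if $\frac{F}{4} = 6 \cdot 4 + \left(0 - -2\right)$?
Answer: $13728$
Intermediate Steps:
$F = 104$ ($F = 4 \left(6 \cdot 4 + \left(0 - -2\right)\right) = 4 \left(24 + \left(0 + 2\right)\right) = 4 \left(24 + 2\right) = 4 \cdot 26 = 104$)
$11 \cdot 12 F = 11 \cdot 12 \cdot 104 = 132 \cdot 104 = 13728$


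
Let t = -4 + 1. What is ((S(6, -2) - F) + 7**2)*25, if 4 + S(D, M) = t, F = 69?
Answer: -675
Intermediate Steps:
t = -3
S(D, M) = -7 (S(D, M) = -4 - 3 = -7)
((S(6, -2) - F) + 7**2)*25 = ((-7 - 1*69) + 7**2)*25 = ((-7 - 69) + 49)*25 = (-76 + 49)*25 = -27*25 = -675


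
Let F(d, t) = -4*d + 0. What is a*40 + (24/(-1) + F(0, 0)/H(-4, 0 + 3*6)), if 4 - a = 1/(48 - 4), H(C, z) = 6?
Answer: 1486/11 ≈ 135.09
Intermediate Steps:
F(d, t) = -4*d
a = 175/44 (a = 4 - 1/(48 - 4) = 4 - 1/44 = 175/44 ≈ 3.9773)
a*40 + (24/(-1) + F(0, 0)/H(-4, 0 + 3*6)) = (175/44)*40 + (24/(-1) - 4*0/6) = 1750/11 + (24*(-1) + 0*(⅙)) = 1750/11 + (-24 + 0) = 1750/11 - 24 = 1486/11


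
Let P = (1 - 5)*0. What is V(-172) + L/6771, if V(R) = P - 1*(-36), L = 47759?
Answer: 291515/6771 ≈ 43.053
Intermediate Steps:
P = 0 (P = -4*0 = 0)
V(R) = 36 (V(R) = 0 - 1*(-36) = 0 + 36 = 36)
V(-172) + L/6771 = 36 + 47759/6771 = 291515/6771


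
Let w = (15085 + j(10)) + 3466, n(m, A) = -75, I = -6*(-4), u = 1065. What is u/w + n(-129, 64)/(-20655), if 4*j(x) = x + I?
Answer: 1039535/17037621 ≈ 0.061014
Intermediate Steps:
I = 24
j(x) = 6 + x/4 (j(x) = (x + 24)/4 = (24 + x)/4 = 6 + x/4)
w = 37119/2 (w = (15085 + (6 + (¼)*10)) + 3466 = (15085 + (6 + 5/2)) + 3466 = (15085 + 17/2) + 3466 = 30187/2 + 3466 = 37119/2 ≈ 18560.)
u/w + n(-129, 64)/(-20655) = 1065/(37119/2) - 75/(-20655) = 1065*(2/37119) - 75*(-1/20655) = 710/12373 + 5/1377 = 1039535/17037621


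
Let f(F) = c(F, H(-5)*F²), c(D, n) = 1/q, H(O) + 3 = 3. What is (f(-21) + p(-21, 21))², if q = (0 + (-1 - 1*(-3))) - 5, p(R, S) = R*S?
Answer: 1752976/9 ≈ 1.9478e+5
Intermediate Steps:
H(O) = 0 (H(O) = -3 + 3 = 0)
q = -3 (q = (0 + (-1 + 3)) - 5 = (0 + 2) - 5 = 2 - 5 = -3)
c(D, n) = -⅓ (c(D, n) = 1/(-3) = -⅓)
f(F) = -⅓
(f(-21) + p(-21, 21))² = (-⅓ - 21*21)² = (-⅓ - 441)² = (-1324/3)² = 1752976/9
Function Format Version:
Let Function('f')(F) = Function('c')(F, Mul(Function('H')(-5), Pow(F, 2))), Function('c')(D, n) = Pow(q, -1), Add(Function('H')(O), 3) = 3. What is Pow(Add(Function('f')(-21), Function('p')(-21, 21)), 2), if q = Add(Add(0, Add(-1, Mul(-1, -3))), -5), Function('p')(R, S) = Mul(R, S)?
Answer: Rational(1752976, 9) ≈ 1.9478e+5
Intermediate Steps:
Function('H')(O) = 0 (Function('H')(O) = Add(-3, 3) = 0)
q = -3 (q = Add(Add(0, Add(-1, 3)), -5) = Add(Add(0, 2), -5) = Add(2, -5) = -3)
Function('c')(D, n) = Rational(-1, 3) (Function('c')(D, n) = Pow(-3, -1) = Rational(-1, 3))
Function('f')(F) = Rational(-1, 3)
Pow(Add(Function('f')(-21), Function('p')(-21, 21)), 2) = Pow(Add(Rational(-1, 3), Mul(-21, 21)), 2) = Pow(Add(Rational(-1, 3), -441), 2) = Pow(Rational(-1324, 3), 2) = Rational(1752976, 9)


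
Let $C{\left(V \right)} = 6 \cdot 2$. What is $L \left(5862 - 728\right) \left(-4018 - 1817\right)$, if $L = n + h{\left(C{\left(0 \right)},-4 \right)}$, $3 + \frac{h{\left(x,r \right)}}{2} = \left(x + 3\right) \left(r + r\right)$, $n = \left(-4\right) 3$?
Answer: $7728877620$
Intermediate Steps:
$C{\left(V \right)} = 12$
$n = -12$
$h{\left(x,r \right)} = -6 + 4 r \left(3 + x\right)$ ($h{\left(x,r \right)} = -6 + 2 \left(x + 3\right) \left(r + r\right) = -6 + 2 \left(3 + x\right) 2 r = -6 + 2 \cdot 2 r \left(3 + x\right) = -6 + 4 r \left(3 + x\right)$)
$L = -258$ ($L = -12 + \left(-6 + 12 \left(-4\right) + 4 \left(-4\right) 12\right) = -12 - 246 = -258$)
$L \left(5862 - 728\right) \left(-4018 - 1817\right) = - 258 \left(5862 - 728\right) \left(-4018 - 1817\right) = - 258 \cdot 5134 \left(-5835\right) = \left(-258\right) \left(-29956890\right) = 7728877620$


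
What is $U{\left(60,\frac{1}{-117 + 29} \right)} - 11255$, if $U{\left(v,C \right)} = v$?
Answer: $-11195$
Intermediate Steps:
$U{\left(60,\frac{1}{-117 + 29} \right)} - 11255 = 60 - 11255 = -11195$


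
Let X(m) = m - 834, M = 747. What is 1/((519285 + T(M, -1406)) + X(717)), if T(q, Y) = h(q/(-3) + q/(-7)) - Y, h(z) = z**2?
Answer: 49/31708226 ≈ 1.5453e-6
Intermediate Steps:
X(m) = -834 + m
T(q, Y) = -Y + 100*q**2/441 (T(q, Y) = (q/(-3) + q/(-7))**2 - Y = (q*(-1/3) + q*(-1/7))**2 - Y = (-q/3 - q/7)**2 - Y = (-10*q/21)**2 - Y = 100*q**2/441 - Y = -Y + 100*q**2/441)
1/((519285 + T(M, -1406)) + X(717)) = 1/((519285 + (-1*(-1406) + (100/441)*747**2)) + (-834 + 717)) = 1/((519285 + (1406 + (100/441)*558009)) - 117) = 1/((519285 + (1406 + 6200100/49)) - 117) = 1/((519285 + 6268994/49) - 117) = 1/(31713959/49 - 117) = 1/(31708226/49) = 49/31708226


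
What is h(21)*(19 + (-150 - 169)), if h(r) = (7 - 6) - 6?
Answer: 1500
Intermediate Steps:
h(r) = -5 (h(r) = 1 - 6 = -5)
h(21)*(19 + (-150 - 169)) = -5*(19 + (-150 - 169)) = -5*(19 - 319) = -5*(-300) = 1500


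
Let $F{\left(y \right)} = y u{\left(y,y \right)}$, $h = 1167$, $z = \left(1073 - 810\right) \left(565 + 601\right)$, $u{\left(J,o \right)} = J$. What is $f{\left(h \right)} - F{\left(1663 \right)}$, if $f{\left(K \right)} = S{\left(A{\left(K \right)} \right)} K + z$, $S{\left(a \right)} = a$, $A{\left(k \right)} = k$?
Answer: $-1097022$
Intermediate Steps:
$z = 306658$ ($z = 263 \cdot 1166 = 306658$)
$f{\left(K \right)} = 306658 + K^{2}$ ($f{\left(K \right)} = K K + 306658 = K^{2} + 306658 = 306658 + K^{2}$)
$F{\left(y \right)} = y^{2}$ ($F{\left(y \right)} = y y = y^{2}$)
$f{\left(h \right)} - F{\left(1663 \right)} = \left(306658 + 1167^{2}\right) - 1663^{2} = \left(306658 + 1361889\right) - 2765569 = 1668547 - 2765569 = -1097022$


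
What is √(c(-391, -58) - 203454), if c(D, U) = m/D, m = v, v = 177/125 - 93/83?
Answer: 2*I*√33480810274358310/811325 ≈ 451.06*I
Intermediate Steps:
v = 3066/10375 (v = 177*(1/125) - 93*1/83 = 177/125 - 93/83 = 3066/10375 ≈ 0.29552)
m = 3066/10375 ≈ 0.29552
c(D, U) = 3066/(10375*D)
√(c(-391, -58) - 203454) = √((3066/10375)/(-391) - 203454) = √((3066/10375)*(-1/391) - 203454) = √(-3066/4056625 - 203454) = √(-825336585816/4056625) = 2*I*√33480810274358310/811325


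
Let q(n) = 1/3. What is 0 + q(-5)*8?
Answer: 8/3 ≈ 2.6667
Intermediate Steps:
q(n) = 1/3
0 + q(-5)*8 = 0 + (1/3)*8 = 0 + 8/3 = 8/3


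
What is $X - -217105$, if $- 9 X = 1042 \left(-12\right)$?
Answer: $\frac{655483}{3} \approx 2.1849 \cdot 10^{5}$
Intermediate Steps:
$X = \frac{4168}{3}$ ($X = - \frac{1042 \left(-12\right)}{9} = \left(- \frac{1}{9}\right) \left(-12504\right) = \frac{4168}{3} \approx 1389.3$)
$X - -217105 = \frac{4168}{3} - -217105 = \frac{4168}{3} + 217105 = \frac{655483}{3}$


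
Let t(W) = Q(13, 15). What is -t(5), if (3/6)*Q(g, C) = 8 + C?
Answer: -46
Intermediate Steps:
Q(g, C) = 16 + 2*C (Q(g, C) = 2*(8 + C) = 16 + 2*C)
t(W) = 46 (t(W) = 16 + 2*15 = 16 + 30 = 46)
-t(5) = -1*46 = -46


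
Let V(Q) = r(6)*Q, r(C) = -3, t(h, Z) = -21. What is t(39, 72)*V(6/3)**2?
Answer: -756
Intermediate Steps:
V(Q) = -3*Q
t(39, 72)*V(6/3)**2 = -21*(-18/3)**2 = -21*(-3*2)**2 = -21*(-6)**2 = -21*36 = -756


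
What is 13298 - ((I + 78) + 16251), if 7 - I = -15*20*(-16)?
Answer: 1762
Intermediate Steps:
I = -4793 (I = 7 - (-15*20)*(-16) = 7 - (-300)*(-16) = 7 - 1*4800 = 7 - 4800 = -4793)
13298 - ((I + 78) + 16251) = 13298 - ((-4793 + 78) + 16251) = 13298 - (-4715 + 16251) = 13298 - 1*11536 = 13298 - 11536 = 1762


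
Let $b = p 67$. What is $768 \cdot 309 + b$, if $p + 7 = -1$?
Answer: $236776$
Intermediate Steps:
$p = -8$ ($p = -7 - 1 = -8$)
$b = -536$ ($b = \left(-8\right) 67 = -536$)
$768 \cdot 309 + b = 768 \cdot 309 - 536 = 237312 - 536 = 236776$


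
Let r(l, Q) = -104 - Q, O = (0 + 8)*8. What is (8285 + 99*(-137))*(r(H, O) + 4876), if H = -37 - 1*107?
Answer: -24848824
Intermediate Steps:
H = -144 (H = -37 - 107 = -144)
O = 64 (O = 8*8 = 64)
(8285 + 99*(-137))*(r(H, O) + 4876) = (8285 + 99*(-137))*((-104 - 1*64) + 4876) = (8285 - 13563)*((-104 - 64) + 4876) = -5278*(-168 + 4876) = -5278*4708 = -24848824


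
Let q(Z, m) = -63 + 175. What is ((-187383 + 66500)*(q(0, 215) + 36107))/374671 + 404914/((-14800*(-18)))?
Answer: -583108560649753/49906177200 ≈ -11684.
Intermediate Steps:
q(Z, m) = 112
((-187383 + 66500)*(q(0, 215) + 36107))/374671 + 404914/((-14800*(-18))) = ((-187383 + 66500)*(112 + 36107))/374671 + 404914/((-14800*(-18))) = -120883*36219*(1/374671) + 404914/266400 = -4378261377*1/374671 + 404914*(1/266400) = -4378261377/374671 + 202457/133200 = -583108560649753/49906177200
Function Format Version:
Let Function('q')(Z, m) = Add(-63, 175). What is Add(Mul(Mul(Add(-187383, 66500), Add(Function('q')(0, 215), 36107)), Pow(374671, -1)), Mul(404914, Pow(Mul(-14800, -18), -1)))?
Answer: Rational(-583108560649753, 49906177200) ≈ -11684.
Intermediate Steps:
Function('q')(Z, m) = 112
Add(Mul(Mul(Add(-187383, 66500), Add(Function('q')(0, 215), 36107)), Pow(374671, -1)), Mul(404914, Pow(Mul(-14800, -18), -1))) = Add(Mul(Mul(Add(-187383, 66500), Add(112, 36107)), Pow(374671, -1)), Mul(404914, Pow(Mul(-14800, -18), -1))) = Add(Mul(Mul(-120883, 36219), Rational(1, 374671)), Mul(404914, Pow(266400, -1))) = Add(Mul(-4378261377, Rational(1, 374671)), Mul(404914, Rational(1, 266400))) = Add(Rational(-4378261377, 374671), Rational(202457, 133200)) = Rational(-583108560649753, 49906177200)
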